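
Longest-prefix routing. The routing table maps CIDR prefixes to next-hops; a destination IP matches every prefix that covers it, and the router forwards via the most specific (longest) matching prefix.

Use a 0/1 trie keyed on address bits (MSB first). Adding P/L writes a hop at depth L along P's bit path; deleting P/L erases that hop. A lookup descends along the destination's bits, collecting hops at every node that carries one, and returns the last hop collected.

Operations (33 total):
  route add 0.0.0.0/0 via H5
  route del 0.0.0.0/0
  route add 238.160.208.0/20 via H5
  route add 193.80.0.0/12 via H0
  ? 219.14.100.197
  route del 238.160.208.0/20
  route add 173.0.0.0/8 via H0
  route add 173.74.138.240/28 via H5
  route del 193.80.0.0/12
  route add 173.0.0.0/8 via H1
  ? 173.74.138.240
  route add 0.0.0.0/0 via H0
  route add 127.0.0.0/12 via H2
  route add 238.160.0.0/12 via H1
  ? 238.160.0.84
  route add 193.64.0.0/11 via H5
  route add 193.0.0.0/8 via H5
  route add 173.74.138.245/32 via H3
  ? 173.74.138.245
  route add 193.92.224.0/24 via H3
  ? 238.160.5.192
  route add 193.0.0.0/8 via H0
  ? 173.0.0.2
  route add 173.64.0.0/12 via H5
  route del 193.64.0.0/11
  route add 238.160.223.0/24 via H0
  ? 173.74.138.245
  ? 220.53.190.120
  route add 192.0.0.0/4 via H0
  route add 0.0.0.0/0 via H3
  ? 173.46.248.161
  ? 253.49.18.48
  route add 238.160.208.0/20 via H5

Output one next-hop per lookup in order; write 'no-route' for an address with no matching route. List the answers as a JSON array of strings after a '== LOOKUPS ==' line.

Trace:
  + 0.0.0.0/0 (H5) depth=0
  del 0.0.0.0/0 (clear depth 0)
  + 238.160.208.0/20 (H5) depth=20
  + 193.80.0.0/12 (H0) depth=12
  lookup 219.14.100.197: bits 110 walk d0:-→d1:-→d2:-→d3:- -> no-route
  del 238.160.208.0/20 (clear depth 20)
  + 173.0.0.0/8 (H0) depth=8
  + 173.74.138.240/28 (H5) depth=28
  del 193.80.0.0/12 (clear depth 12)
  + 173.0.0.0/8 (H1) depth=8
  lookup 173.74.138.240: bits 1010110101001010100010101111 walk d0:-→d1:-→d2:-→d3:-→d4:-→d5:-→d6:-→d7:-→d8:H1→d9:-→d10:-→d11:-→d12:-→d13:-→d14:-→d15:-→d16:-→d17:-→d18:-→d19:-→d20:-→d21:-→d22:-→d23:-→d24:-→d25:-→d26:-→d27:-→d28:H5 -> H5
  + 0.0.0.0/0 (H0) depth=0
  + 127.0.0.0/12 (H2) depth=12
  + 238.160.0.0/12 (H1) depth=12
  lookup 238.160.0.84: bits 1110111010100000 walk d0:H0→d1:-→d2:-→d3:-→d4:-→d5:-→d6:-→d7:-→d8:-→d9:-→d10:-→d11:-→d12:H1→d13:-→d14:-→d15:-→d16:- -> H1
  + 193.64.0.0/11 (H5) depth=11
  + 193.0.0.0/8 (H5) depth=8
  + 173.74.138.245/32 (H3) depth=32
  lookup 173.74.138.245: bits 10101101010010101000101011110101 walk d0:H0→d1:-→d2:-→d3:-→d4:-→d5:-→d6:-→d7:-→d8:H1→d9:-→d10:-→d11:-→d12:-→d13:-→d14:-→d15:-→d16:-→d17:-→d18:-→d19:-→d20:-→d21:-→d22:-→d23:-→d24:-→d25:-→d26:-→d27:-→d28:H5→d29:-→d30:-→d31:-→d32:H3 -> H3
  + 193.92.224.0/24 (H3) depth=24
  lookup 238.160.5.192: bits 1110111010100000 walk d0:H0→d1:-→d2:-→d3:-→d4:-→d5:-→d6:-→d7:-→d8:-→d9:-→d10:-→d11:-→d12:H1→d13:-→d14:-→d15:-→d16:- -> H1
  + 193.0.0.0/8 (H0) depth=8
  lookup 173.0.0.2: bits 101011010 walk d0:H0→d1:-→d2:-→d3:-→d4:-→d5:-→d6:-→d7:-→d8:H1→d9:- -> H1
  + 173.64.0.0/12 (H5) depth=12
  del 193.64.0.0/11 (clear depth 11)
  + 238.160.223.0/24 (H0) depth=24
  lookup 173.74.138.245: bits 10101101010010101000101011110101 walk d0:H0→d1:-→d2:-→d3:-→d4:-→d5:-→d6:-→d7:-→d8:H1→d9:-→d10:-→d11:-→d12:H5→d13:-→d14:-→d15:-→d16:-→d17:-→d18:-→d19:-→d20:-→d21:-→d22:-→d23:-→d24:-→d25:-→d26:-→d27:-→d28:H5→d29:-→d30:-→d31:-→d32:H3 -> H3
  lookup 220.53.190.120: bits 110 walk d0:H0→d1:-→d2:-→d3:- -> H0
  + 192.0.0.0/4 (H0) depth=4
  + 0.0.0.0/0 (H3) depth=0
  lookup 173.46.248.161: bits 101011010 walk d0:H3→d1:-→d2:-→d3:-→d4:-→d5:-→d6:-→d7:-→d8:H1→d9:- -> H1
  lookup 253.49.18.48: bits 111 walk d0:H3→d1:-→d2:-→d3:- -> H3
  + 238.160.208.0/20 (H5) depth=20

== LOOKUPS ==
["no-route","H5","H1","H3","H1","H1","H3","H0","H1","H3"]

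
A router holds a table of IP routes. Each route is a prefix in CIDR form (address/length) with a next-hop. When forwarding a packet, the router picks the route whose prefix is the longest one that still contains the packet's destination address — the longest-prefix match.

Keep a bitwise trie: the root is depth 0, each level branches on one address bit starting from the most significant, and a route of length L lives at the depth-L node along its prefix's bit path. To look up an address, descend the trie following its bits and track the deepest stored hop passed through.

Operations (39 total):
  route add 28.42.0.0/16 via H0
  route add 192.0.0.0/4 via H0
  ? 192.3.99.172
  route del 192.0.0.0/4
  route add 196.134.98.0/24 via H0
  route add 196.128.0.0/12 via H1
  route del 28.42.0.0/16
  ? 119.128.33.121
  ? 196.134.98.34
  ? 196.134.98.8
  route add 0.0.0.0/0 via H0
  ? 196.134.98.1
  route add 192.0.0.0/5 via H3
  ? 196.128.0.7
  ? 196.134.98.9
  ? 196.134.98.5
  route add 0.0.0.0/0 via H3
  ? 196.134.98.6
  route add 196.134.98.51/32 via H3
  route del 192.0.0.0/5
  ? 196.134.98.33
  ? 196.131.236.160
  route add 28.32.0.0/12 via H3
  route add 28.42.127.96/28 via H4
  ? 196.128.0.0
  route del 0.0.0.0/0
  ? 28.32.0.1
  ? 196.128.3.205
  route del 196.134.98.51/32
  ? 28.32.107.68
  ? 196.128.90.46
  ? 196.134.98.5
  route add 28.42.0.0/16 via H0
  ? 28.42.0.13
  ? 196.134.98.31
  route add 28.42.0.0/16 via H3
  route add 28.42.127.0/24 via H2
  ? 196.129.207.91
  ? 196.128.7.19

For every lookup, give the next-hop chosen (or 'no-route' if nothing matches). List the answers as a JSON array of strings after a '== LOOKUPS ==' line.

Apply in order:
  + 28.42.0.0/16 (H0) depth=16
  + 192.0.0.0/4 (H0) depth=4
  lookup 192.3.99.172: bits 1100 walk d0:-→d1:-→d2:-→d3:-→d4:H0 -> H0
  - 192.0.0.0/4 clear@4
  + 196.134.98.0/24 (H0) depth=24
  + 196.128.0.0/12 (H1) depth=12
  - 28.42.0.0/16 clear@16
  lookup 119.128.33.121: bits 0 walk d0:-→d1:- -> no-route
  lookup 196.134.98.34: bits 110001001000011001100010 walk d0:-→d1:-→d2:-→d3:-→d4:-→d5:-→d6:-→d7:-→d8:-→d9:-→d10:-→d11:-→d12:H1→d13:-→d14:-→d15:-→d16:-→d17:-→d18:-→d19:-→d20:-→d21:-→d22:-→d23:-→d24:H0 -> H0
  lookup 196.134.98.8: bits 110001001000011001100010 walk d0:-→d1:-→d2:-→d3:-→d4:-→d5:-→d6:-→d7:-→d8:-→d9:-→d10:-→d11:-→d12:H1→d13:-→d14:-→d15:-→d16:-→d17:-→d18:-→d19:-→d20:-→d21:-→d22:-→d23:-→d24:H0 -> H0
  + 0.0.0.0/0 (H0) depth=0
  lookup 196.134.98.1: bits 110001001000011001100010 walk d0:H0→d1:-→d2:-→d3:-→d4:-→d5:-→d6:-→d7:-→d8:-→d9:-→d10:-→d11:-→d12:H1→d13:-→d14:-→d15:-→d16:-→d17:-→d18:-→d19:-→d20:-→d21:-→d22:-→d23:-→d24:H0 -> H0
  + 192.0.0.0/5 (H3) depth=5
  lookup 196.128.0.7: bits 1100010010000 walk d0:H0→d1:-→d2:-→d3:-→d4:-→d5:H3→d6:-→d7:-→d8:-→d9:-→d10:-→d11:-→d12:H1→d13:- -> H1
  lookup 196.134.98.9: bits 110001001000011001100010 walk d0:H0→d1:-→d2:-→d3:-→d4:-→d5:H3→d6:-→d7:-→d8:-→d9:-→d10:-→d11:-→d12:H1→d13:-→d14:-→d15:-→d16:-→d17:-→d18:-→d19:-→d20:-→d21:-→d22:-→d23:-→d24:H0 -> H0
  lookup 196.134.98.5: bits 110001001000011001100010 walk d0:H0→d1:-→d2:-→d3:-→d4:-→d5:H3→d6:-→d7:-→d8:-→d9:-→d10:-→d11:-→d12:H1→d13:-→d14:-→d15:-→d16:-→d17:-→d18:-→d19:-→d20:-→d21:-→d22:-→d23:-→d24:H0 -> H0
  + 0.0.0.0/0 (H3) depth=0
  lookup 196.134.98.6: bits 110001001000011001100010 walk d0:H3→d1:-→d2:-→d3:-→d4:-→d5:H3→d6:-→d7:-→d8:-→d9:-→d10:-→d11:-→d12:H1→d13:-→d14:-→d15:-→d16:-→d17:-→d18:-→d19:-→d20:-→d21:-→d22:-→d23:-→d24:H0 -> H0
  + 196.134.98.51/32 (H3) depth=32
  - 192.0.0.0/5 clear@5
  lookup 196.134.98.33: bits 110001001000011001100010001 walk d0:H3→d1:-→d2:-→d3:-→d4:-→d5:-→d6:-→d7:-→d8:-→d9:-→d10:-→d11:-→d12:H1→d13:-→d14:-→d15:-→d16:-→d17:-→d18:-→d19:-→d20:-→d21:-→d22:-→d23:-→d24:H0→d25:-→d26:-→d27:- -> H0
  lookup 196.131.236.160: bits 1100010010000 walk d0:H3→d1:-→d2:-→d3:-→d4:-→d5:-→d6:-→d7:-→d8:-→d9:-→d10:-→d11:-→d12:H1→d13:- -> H1
  + 28.32.0.0/12 (H3) depth=12
  + 28.42.127.96/28 (H4) depth=28
  lookup 196.128.0.0: bits 1100010010000 walk d0:H3→d1:-→d2:-→d3:-→d4:-→d5:-→d6:-→d7:-→d8:-→d9:-→d10:-→d11:-→d12:H1→d13:- -> H1
  - 0.0.0.0/0 clear@0
  lookup 28.32.0.1: bits 000111000010 walk d0:-→d1:-→d2:-→d3:-→d4:-→d5:-→d6:-→d7:-→d8:-→d9:-→d10:-→d11:-→d12:H3 -> H3
  lookup 196.128.3.205: bits 1100010010000 walk d0:-→d1:-→d2:-→d3:-→d4:-→d5:-→d6:-→d7:-→d8:-→d9:-→d10:-→d11:-→d12:H1→d13:- -> H1
  - 196.134.98.51/32 clear@32
  lookup 28.32.107.68: bits 000111000010 walk d0:-→d1:-→d2:-→d3:-→d4:-→d5:-→d6:-→d7:-→d8:-→d9:-→d10:-→d11:-→d12:H3 -> H3
  lookup 196.128.90.46: bits 1100010010000 walk d0:-→d1:-→d2:-→d3:-→d4:-→d5:-→d6:-→d7:-→d8:-→d9:-→d10:-→d11:-→d12:H1→d13:- -> H1
  lookup 196.134.98.5: bits 11000100100001100110001000 walk d0:-→d1:-→d2:-→d3:-→d4:-→d5:-→d6:-→d7:-→d8:-→d9:-→d10:-→d11:-→d12:H1→d13:-→d14:-→d15:-→d16:-→d17:-→d18:-→d19:-→d20:-→d21:-→d22:-→d23:-→d24:H0→d25:-→d26:- -> H0
  + 28.42.0.0/16 (H0) depth=16
  lookup 28.42.0.13: bits 00011100001010100 walk d0:-→d1:-→d2:-→d3:-→d4:-→d5:-→d6:-→d7:-→d8:-→d9:-→d10:-→d11:-→d12:H3→d13:-→d14:-→d15:-→d16:H0→d17:- -> H0
  lookup 196.134.98.31: bits 11000100100001100110001000 walk d0:-→d1:-→d2:-→d3:-→d4:-→d5:-→d6:-→d7:-→d8:-→d9:-→d10:-→d11:-→d12:H1→d13:-→d14:-→d15:-→d16:-→d17:-→d18:-→d19:-→d20:-→d21:-→d22:-→d23:-→d24:H0→d25:-→d26:- -> H0
  + 28.42.0.0/16 (H3) depth=16
  + 28.42.127.0/24 (H2) depth=24
  lookup 196.129.207.91: bits 1100010010000 walk d0:-→d1:-→d2:-→d3:-→d4:-→d5:-→d6:-→d7:-→d8:-→d9:-→d10:-→d11:-→d12:H1→d13:- -> H1
  lookup 196.128.7.19: bits 1100010010000 walk d0:-→d1:-→d2:-→d3:-→d4:-→d5:-→d6:-→d7:-→d8:-→d9:-→d10:-→d11:-→d12:H1→d13:- -> H1

== LOOKUPS ==
["H0","no-route","H0","H0","H0","H1","H0","H0","H0","H0","H1","H1","H3","H1","H3","H1","H0","H0","H0","H1","H1"]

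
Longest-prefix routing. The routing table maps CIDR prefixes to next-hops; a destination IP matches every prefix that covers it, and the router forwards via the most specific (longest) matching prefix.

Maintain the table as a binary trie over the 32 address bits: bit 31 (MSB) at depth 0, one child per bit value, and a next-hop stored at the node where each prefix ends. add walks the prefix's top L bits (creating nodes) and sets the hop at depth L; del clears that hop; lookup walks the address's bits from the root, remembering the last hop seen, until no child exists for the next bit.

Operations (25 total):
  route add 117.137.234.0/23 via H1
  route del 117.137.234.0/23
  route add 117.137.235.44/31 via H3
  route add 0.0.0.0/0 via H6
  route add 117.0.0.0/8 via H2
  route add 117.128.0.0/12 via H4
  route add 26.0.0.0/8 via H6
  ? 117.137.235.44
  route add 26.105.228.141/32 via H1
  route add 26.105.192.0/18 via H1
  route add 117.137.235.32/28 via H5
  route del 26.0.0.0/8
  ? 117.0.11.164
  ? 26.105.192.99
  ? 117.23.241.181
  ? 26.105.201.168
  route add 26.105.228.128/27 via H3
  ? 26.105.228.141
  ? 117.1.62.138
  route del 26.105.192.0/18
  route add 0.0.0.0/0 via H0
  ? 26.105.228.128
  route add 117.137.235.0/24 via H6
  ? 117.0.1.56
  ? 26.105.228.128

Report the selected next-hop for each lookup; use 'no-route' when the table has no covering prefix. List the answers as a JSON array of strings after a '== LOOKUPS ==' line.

Trace:
  add 117.137.234.0/23 -> H1 at depth 23
  - 117.137.234.0/23 clear@23
  add 117.137.235.44/31 -> H3 at depth 31
  add 0.0.0.0/0 -> H6 at depth 0
  add 117.0.0.0/8 -> H2 at depth 8
  add 117.128.0.0/12 -> H4 at depth 12
  add 26.0.0.0/8 -> H6 at depth 8
  ? 117.137.235.44  path d0:H6→d1:-→d2:-→d3:-→d4:-→d5:-→d6:-→d7:-→d8:H2→d9:-→d10:-→d11:-→d12:H4→d13:-→d14:-→d15:-→d16:-→d17:-→d18:-→d19:-→d20:-→d21:-→d22:-→d23:-→d24:-→d25:-→d26:-→d27:-→d28:-→d29:-→d30:-→d31:H3  best=H3
  add 26.105.228.141/32 -> H1 at depth 32
  add 26.105.192.0/18 -> H1 at depth 18
  add 117.137.235.32/28 -> H5 at depth 28
  - 26.0.0.0/8 clear@8
  ? 117.0.11.164  path d0:H6→d1:-→d2:-→d3:-→d4:-→d5:-→d6:-→d7:-→d8:H2  best=H2
  ? 26.105.192.99  path d0:H6→d1:-→d2:-→d3:-→d4:-→d5:-→d6:-→d7:-→d8:-→d9:-→d10:-→d11:-→d12:-→d13:-→d14:-→d15:-→d16:-→d17:-→d18:H1  best=H1
  ? 117.23.241.181  path d0:H6→d1:-→d2:-→d3:-→d4:-→d5:-→d6:-→d7:-→d8:H2  best=H2
  ? 26.105.201.168  path d0:H6→d1:-→d2:-→d3:-→d4:-→d5:-→d6:-→d7:-→d8:-→d9:-→d10:-→d11:-→d12:-→d13:-→d14:-→d15:-→d16:-→d17:-→d18:H1  best=H1
  add 26.105.228.128/27 -> H3 at depth 27
  ? 26.105.228.141  path d0:H6→d1:-→d2:-→d3:-→d4:-→d5:-→d6:-→d7:-→d8:-→d9:-→d10:-→d11:-→d12:-→d13:-→d14:-→d15:-→d16:-→d17:-→d18:H1→d19:-→d20:-→d21:-→d22:-→d23:-→d24:-→d25:-→d26:-→d27:H3→d28:-→d29:-→d30:-→d31:-→d32:H1  best=H1
  ? 117.1.62.138  path d0:H6→d1:-→d2:-→d3:-→d4:-→d5:-→d6:-→d7:-→d8:H2  best=H2
  - 26.105.192.0/18 clear@18
  add 0.0.0.0/0 -> H0 at depth 0
  ? 26.105.228.128  path d0:H0→d1:-→d2:-→d3:-→d4:-→d5:-→d6:-→d7:-→d8:-→d9:-→d10:-→d11:-→d12:-→d13:-→d14:-→d15:-→d16:-→d17:-→d18:-→d19:-→d20:-→d21:-→d22:-→d23:-→d24:-→d25:-→d26:-→d27:H3→d28:-  best=H3
  add 117.137.235.0/24 -> H6 at depth 24
  ? 117.0.1.56  path d0:H0→d1:-→d2:-→d3:-→d4:-→d5:-→d6:-→d7:-→d8:H2  best=H2
  ? 26.105.228.128  path d0:H0→d1:-→d2:-→d3:-→d4:-→d5:-→d6:-→d7:-→d8:-→d9:-→d10:-→d11:-→d12:-→d13:-→d14:-→d15:-→d16:-→d17:-→d18:-→d19:-→d20:-→d21:-→d22:-→d23:-→d24:-→d25:-→d26:-→d27:H3→d28:-  best=H3

== LOOKUPS ==
["H3","H2","H1","H2","H1","H1","H2","H3","H2","H3"]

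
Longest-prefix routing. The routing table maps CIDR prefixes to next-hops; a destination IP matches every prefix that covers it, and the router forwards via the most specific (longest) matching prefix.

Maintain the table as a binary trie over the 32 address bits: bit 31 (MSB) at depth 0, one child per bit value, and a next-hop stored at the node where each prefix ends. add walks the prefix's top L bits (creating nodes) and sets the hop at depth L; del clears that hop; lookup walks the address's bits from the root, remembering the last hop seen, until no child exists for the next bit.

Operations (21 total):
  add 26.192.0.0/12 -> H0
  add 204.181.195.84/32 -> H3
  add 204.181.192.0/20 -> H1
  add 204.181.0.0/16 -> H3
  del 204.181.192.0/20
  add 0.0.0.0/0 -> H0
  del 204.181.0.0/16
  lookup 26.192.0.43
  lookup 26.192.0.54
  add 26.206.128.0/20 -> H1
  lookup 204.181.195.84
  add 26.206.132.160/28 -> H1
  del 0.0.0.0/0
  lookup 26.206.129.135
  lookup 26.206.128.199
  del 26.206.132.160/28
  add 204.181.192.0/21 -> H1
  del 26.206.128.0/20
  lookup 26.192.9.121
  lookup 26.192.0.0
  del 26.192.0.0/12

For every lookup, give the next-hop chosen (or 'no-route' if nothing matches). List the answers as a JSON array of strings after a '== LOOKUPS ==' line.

Trace:
  + 26.192.0.0/12 (H0) depth=12
  + 204.181.195.84/32 (H3) depth=32
  + 204.181.192.0/20 (H1) depth=20
  + 204.181.0.0/16 (H3) depth=16
  del 204.181.192.0/20 (clear depth 20)
  + 0.0.0.0/0 (H0) depth=0
  del 204.181.0.0/16 (clear depth 16)
  Q 26.192.0.43: descend 000110101100 ; hops seen [H0,H0] ; pick H0
  Q 26.192.0.54: descend 000110101100 ; hops seen [H0,H0] ; pick H0
  + 26.206.128.0/20 (H1) depth=20
  Q 204.181.195.84: descend 11001100101101011100001101010100 ; hops seen [H0,H3] ; pick H3
  + 26.206.132.160/28 (H1) depth=28
  del 0.0.0.0/0 (clear depth 0)
  Q 26.206.129.135: descend 000110101100111010000 ; hops seen [H0,H1] ; pick H1
  Q 26.206.128.199: descend 000110101100111010000 ; hops seen [H0,H1] ; pick H1
  del 26.206.132.160/28 (clear depth 28)
  + 204.181.192.0/21 (H1) depth=21
  del 26.206.128.0/20 (clear depth 20)
  Q 26.192.9.121: descend 000110101100 ; hops seen [H0] ; pick H0
  Q 26.192.0.0: descend 000110101100 ; hops seen [H0] ; pick H0
  del 26.192.0.0/12 (clear depth 12)

== LOOKUPS ==
["H0","H0","H3","H1","H1","H0","H0"]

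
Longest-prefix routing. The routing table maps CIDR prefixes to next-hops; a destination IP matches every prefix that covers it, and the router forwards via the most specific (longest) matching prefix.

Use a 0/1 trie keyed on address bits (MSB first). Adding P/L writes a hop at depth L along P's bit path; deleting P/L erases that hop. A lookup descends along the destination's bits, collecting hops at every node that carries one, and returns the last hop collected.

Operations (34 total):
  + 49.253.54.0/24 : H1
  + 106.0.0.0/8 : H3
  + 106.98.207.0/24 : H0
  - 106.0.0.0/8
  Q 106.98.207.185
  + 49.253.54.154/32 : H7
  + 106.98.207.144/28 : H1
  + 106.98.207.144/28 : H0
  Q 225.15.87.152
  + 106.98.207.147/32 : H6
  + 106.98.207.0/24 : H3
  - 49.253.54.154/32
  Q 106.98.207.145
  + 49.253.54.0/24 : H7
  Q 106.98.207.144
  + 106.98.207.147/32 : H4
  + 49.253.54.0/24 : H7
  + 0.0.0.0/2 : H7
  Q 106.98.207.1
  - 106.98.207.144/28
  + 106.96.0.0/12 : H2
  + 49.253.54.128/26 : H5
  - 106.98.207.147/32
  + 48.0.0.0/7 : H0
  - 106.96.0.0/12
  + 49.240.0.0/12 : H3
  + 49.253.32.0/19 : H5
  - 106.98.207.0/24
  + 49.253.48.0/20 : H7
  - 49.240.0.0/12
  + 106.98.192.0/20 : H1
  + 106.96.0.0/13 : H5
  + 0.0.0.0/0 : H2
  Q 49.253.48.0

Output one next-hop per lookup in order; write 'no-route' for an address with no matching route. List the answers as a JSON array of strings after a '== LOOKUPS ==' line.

Trace:
  + 49.253.54.0/24 (H1) depth=24
  + 106.0.0.0/8 (H3) depth=8
  + 106.98.207.0/24 (H0) depth=24
  del 106.0.0.0/8 (clear depth 8)
  lookup 106.98.207.185: bits 011010100110001011001111 walk d0:-→d1:-→d2:-→d3:-→d4:-→d5:-→d6:-→d7:-→d8:-→d9:-→d10:-→d11:-→d12:-→d13:-→d14:-→d15:-→d16:-→d17:-→d18:-→d19:-→d20:-→d21:-→d22:-→d23:-→d24:H0 -> H0
  + 49.253.54.154/32 (H7) depth=32
  + 106.98.207.144/28 (H1) depth=28
  + 106.98.207.144/28 (H0) depth=28
  lookup 225.15.87.152: bits ε walk d0:- -> no-route
  + 106.98.207.147/32 (H6) depth=32
  + 106.98.207.0/24 (H3) depth=24
  del 49.253.54.154/32 (clear depth 32)
  lookup 106.98.207.145: bits 011010100110001011001111100100 walk d0:-→d1:-→d2:-→d3:-→d4:-→d5:-→d6:-→d7:-→d8:-→d9:-→d10:-→d11:-→d12:-→d13:-→d14:-→d15:-→d16:-→d17:-→d18:-→d19:-→d20:-→d21:-→d22:-→d23:-→d24:H3→d25:-→d26:-→d27:-→d28:H0→d29:-→d30:- -> H0
  + 49.253.54.0/24 (H7) depth=24
  lookup 106.98.207.144: bits 011010100110001011001111100100 walk d0:-→d1:-→d2:-→d3:-→d4:-→d5:-→d6:-→d7:-→d8:-→d9:-→d10:-→d11:-→d12:-→d13:-→d14:-→d15:-→d16:-→d17:-→d18:-→d19:-→d20:-→d21:-→d22:-→d23:-→d24:H3→d25:-→d26:-→d27:-→d28:H0→d29:-→d30:- -> H0
  + 106.98.207.147/32 (H4) depth=32
  + 49.253.54.0/24 (H7) depth=24
  + 0.0.0.0/2 (H7) depth=2
  lookup 106.98.207.1: bits 011010100110001011001111 walk d0:-→d1:-→d2:-→d3:-→d4:-→d5:-→d6:-→d7:-→d8:-→d9:-→d10:-→d11:-→d12:-→d13:-→d14:-→d15:-→d16:-→d17:-→d18:-→d19:-→d20:-→d21:-→d22:-→d23:-→d24:H3 -> H3
  del 106.98.207.144/28 (clear depth 28)
  + 106.96.0.0/12 (H2) depth=12
  + 49.253.54.128/26 (H5) depth=26
  del 106.98.207.147/32 (clear depth 32)
  + 48.0.0.0/7 (H0) depth=7
  del 106.96.0.0/12 (clear depth 12)
  + 49.240.0.0/12 (H3) depth=12
  + 49.253.32.0/19 (H5) depth=19
  del 106.98.207.0/24 (clear depth 24)
  + 49.253.48.0/20 (H7) depth=20
  del 49.240.0.0/12 (clear depth 12)
  + 106.98.192.0/20 (H1) depth=20
  + 106.96.0.0/13 (H5) depth=13
  + 0.0.0.0/0 (H2) depth=0
  lookup 49.253.48.0: bits 001100011111110100110 walk d0:H2→d1:-→d2:H7→d3:-→d4:-→d5:-→d6:-→d7:H0→d8:-→d9:-→d10:-→d11:-→d12:-→d13:-→d14:-→d15:-→d16:-→d17:-→d18:-→d19:H5→d20:H7→d21:- -> H7

== LOOKUPS ==
["H0","no-route","H0","H0","H3","H7"]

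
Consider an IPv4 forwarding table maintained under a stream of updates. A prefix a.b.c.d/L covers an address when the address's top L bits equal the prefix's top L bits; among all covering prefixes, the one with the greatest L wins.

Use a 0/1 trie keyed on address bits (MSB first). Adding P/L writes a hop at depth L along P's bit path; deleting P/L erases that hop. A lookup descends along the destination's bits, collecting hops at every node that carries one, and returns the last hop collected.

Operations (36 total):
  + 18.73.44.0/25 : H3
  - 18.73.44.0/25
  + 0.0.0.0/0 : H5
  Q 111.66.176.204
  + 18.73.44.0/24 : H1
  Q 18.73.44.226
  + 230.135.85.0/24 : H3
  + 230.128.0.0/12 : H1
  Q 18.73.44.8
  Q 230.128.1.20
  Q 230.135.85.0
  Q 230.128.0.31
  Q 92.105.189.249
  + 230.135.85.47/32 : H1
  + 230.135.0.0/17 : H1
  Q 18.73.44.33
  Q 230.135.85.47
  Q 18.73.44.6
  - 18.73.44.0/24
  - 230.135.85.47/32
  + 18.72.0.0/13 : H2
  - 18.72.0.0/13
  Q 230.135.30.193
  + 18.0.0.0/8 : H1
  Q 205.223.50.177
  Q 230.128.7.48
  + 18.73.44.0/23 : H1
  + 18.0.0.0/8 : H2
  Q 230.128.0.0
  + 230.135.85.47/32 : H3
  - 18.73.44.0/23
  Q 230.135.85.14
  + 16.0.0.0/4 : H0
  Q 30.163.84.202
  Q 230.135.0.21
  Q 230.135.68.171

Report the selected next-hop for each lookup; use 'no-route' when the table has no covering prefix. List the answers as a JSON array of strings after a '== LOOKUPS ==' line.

Trace:
  + 18.73.44.0/25 (H3) depth=25
  del 18.73.44.0/25 (clear depth 25)
  + 0.0.0.0/0 (H5) depth=0
  Q 111.66.176.204: descend 0 ; hops seen [H5] ; pick H5
  + 18.73.44.0/24 (H1) depth=24
  Q 18.73.44.226: descend 000100100100100100101100 ; hops seen [H5,H1] ; pick H1
  + 230.135.85.0/24 (H3) depth=24
  + 230.128.0.0/12 (H1) depth=12
  Q 18.73.44.8: descend 0001001001001001001011000 ; hops seen [H5,H1] ; pick H1
  Q 230.128.1.20: descend 1110011010000 ; hops seen [H5,H1] ; pick H1
  Q 230.135.85.0: descend 111001101000011101010101 ; hops seen [H5,H1,H3] ; pick H3
  Q 230.128.0.31: descend 1110011010000 ; hops seen [H5,H1] ; pick H1
  Q 92.105.189.249: descend 0 ; hops seen [H5] ; pick H5
  + 230.135.85.47/32 (H1) depth=32
  + 230.135.0.0/17 (H1) depth=17
  Q 18.73.44.33: descend 0001001001001001001011000 ; hops seen [H5,H1] ; pick H1
  Q 230.135.85.47: descend 11100110100001110101010100101111 ; hops seen [H5,H1,H1,H3,H1] ; pick H1
  Q 18.73.44.6: descend 0001001001001001001011000 ; hops seen [H5,H1] ; pick H1
  del 18.73.44.0/24 (clear depth 24)
  del 230.135.85.47/32 (clear depth 32)
  + 18.72.0.0/13 (H2) depth=13
  del 18.72.0.0/13 (clear depth 13)
  Q 230.135.30.193: descend 11100110100001110 ; hops seen [H5,H1,H1] ; pick H1
  + 18.0.0.0/8 (H1) depth=8
  Q 205.223.50.177: descend 11 ; hops seen [H5] ; pick H5
  Q 230.128.7.48: descend 1110011010000 ; hops seen [H5,H1] ; pick H1
  + 18.73.44.0/23 (H1) depth=23
  + 18.0.0.0/8 (H2) depth=8
  Q 230.128.0.0: descend 1110011010000 ; hops seen [H5,H1] ; pick H1
  + 230.135.85.47/32 (H3) depth=32
  del 18.73.44.0/23 (clear depth 23)
  Q 230.135.85.14: descend 11100110100001110101010100 ; hops seen [H5,H1,H1,H3] ; pick H3
  + 16.0.0.0/4 (H0) depth=4
  Q 30.163.84.202: descend 0001 ; hops seen [H5,H0] ; pick H0
  Q 230.135.0.21: descend 11100110100001110 ; hops seen [H5,H1,H1] ; pick H1
  Q 230.135.68.171: descend 1110011010000111010 ; hops seen [H5,H1,H1] ; pick H1

== LOOKUPS ==
["H5","H1","H1","H1","H3","H1","H5","H1","H1","H1","H1","H5","H1","H1","H3","H0","H1","H1"]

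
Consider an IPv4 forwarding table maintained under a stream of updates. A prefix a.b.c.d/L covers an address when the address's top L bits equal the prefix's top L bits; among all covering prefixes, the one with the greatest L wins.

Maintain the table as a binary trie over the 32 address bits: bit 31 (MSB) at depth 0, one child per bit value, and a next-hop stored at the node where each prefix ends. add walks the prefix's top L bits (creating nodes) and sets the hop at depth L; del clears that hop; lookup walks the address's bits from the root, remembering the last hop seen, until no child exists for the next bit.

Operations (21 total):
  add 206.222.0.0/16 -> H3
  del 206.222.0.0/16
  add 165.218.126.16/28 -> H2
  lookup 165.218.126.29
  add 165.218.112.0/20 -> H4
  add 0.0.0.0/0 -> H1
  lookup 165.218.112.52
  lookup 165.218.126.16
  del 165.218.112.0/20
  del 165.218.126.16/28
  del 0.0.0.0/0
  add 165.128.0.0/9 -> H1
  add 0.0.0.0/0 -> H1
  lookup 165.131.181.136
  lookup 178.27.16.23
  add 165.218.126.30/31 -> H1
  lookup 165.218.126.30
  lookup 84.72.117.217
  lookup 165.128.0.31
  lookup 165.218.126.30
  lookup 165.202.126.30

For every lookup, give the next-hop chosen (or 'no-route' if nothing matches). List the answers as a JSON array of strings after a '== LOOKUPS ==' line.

Apply in order:
  add 206.222.0.0/16 -> H3 at depth 16
  del 206.222.0.0/16 (clear depth 16)
  add 165.218.126.16/28 -> H2 at depth 28
  lookup 165.218.126.29: bits 1010010111011010011111100001 walk d0:-→d1:-→d2:-→d3:-→d4:-→d5:-→d6:-→d7:-→d8:-→d9:-→d10:-→d11:-→d12:-→d13:-→d14:-→d15:-→d16:-→d17:-→d18:-→d19:-→d20:-→d21:-→d22:-→d23:-→d24:-→d25:-→d26:-→d27:-→d28:H2 -> H2
  add 165.218.112.0/20 -> H4 at depth 20
  add 0.0.0.0/0 -> H1 at depth 0
  lookup 165.218.112.52: bits 10100101110110100111 walk d0:H1→d1:-→d2:-→d3:-→d4:-→d5:-→d6:-→d7:-→d8:-→d9:-→d10:-→d11:-→d12:-→d13:-→d14:-→d15:-→d16:-→d17:-→d18:-→d19:-→d20:H4 -> H4
  lookup 165.218.126.16: bits 1010010111011010011111100001 walk d0:H1→d1:-→d2:-→d3:-→d4:-→d5:-→d6:-→d7:-→d8:-→d9:-→d10:-→d11:-→d12:-→d13:-→d14:-→d15:-→d16:-→d17:-→d18:-→d19:-→d20:H4→d21:-→d22:-→d23:-→d24:-→d25:-→d26:-→d27:-→d28:H2 -> H2
  del 165.218.112.0/20 (clear depth 20)
  del 165.218.126.16/28 (clear depth 28)
  del 0.0.0.0/0 (clear depth 0)
  add 165.128.0.0/9 -> H1 at depth 9
  add 0.0.0.0/0 -> H1 at depth 0
  lookup 165.131.181.136: bits 101001011 walk d0:H1→d1:-→d2:-→d3:-→d4:-→d5:-→d6:-→d7:-→d8:-→d9:H1 -> H1
  lookup 178.27.16.23: bits 101 walk d0:H1→d1:-→d2:-→d3:- -> H1
  add 165.218.126.30/31 -> H1 at depth 31
  lookup 165.218.126.30: bits 1010010111011010011111100001111 walk d0:H1→d1:-→d2:-→d3:-→d4:-→d5:-→d6:-→d7:-→d8:-→d9:H1→d10:-→d11:-→d12:-→d13:-→d14:-→d15:-→d16:-→d17:-→d18:-→d19:-→d20:-→d21:-→d22:-→d23:-→d24:-→d25:-→d26:-→d27:-→d28:-→d29:-→d30:-→d31:H1 -> H1
  lookup 84.72.117.217: bits ε walk d0:H1 -> H1
  lookup 165.128.0.31: bits 101001011 walk d0:H1→d1:-→d2:-→d3:-→d4:-→d5:-→d6:-→d7:-→d8:-→d9:H1 -> H1
  lookup 165.218.126.30: bits 1010010111011010011111100001111 walk d0:H1→d1:-→d2:-→d3:-→d4:-→d5:-→d6:-→d7:-→d8:-→d9:H1→d10:-→d11:-→d12:-→d13:-→d14:-→d15:-→d16:-→d17:-→d18:-→d19:-→d20:-→d21:-→d22:-→d23:-→d24:-→d25:-→d26:-→d27:-→d28:-→d29:-→d30:-→d31:H1 -> H1
  lookup 165.202.126.30: bits 10100101110 walk d0:H1→d1:-→d2:-→d3:-→d4:-→d5:-→d6:-→d7:-→d8:-→d9:H1→d10:-→d11:- -> H1

== LOOKUPS ==
["H2","H4","H2","H1","H1","H1","H1","H1","H1","H1"]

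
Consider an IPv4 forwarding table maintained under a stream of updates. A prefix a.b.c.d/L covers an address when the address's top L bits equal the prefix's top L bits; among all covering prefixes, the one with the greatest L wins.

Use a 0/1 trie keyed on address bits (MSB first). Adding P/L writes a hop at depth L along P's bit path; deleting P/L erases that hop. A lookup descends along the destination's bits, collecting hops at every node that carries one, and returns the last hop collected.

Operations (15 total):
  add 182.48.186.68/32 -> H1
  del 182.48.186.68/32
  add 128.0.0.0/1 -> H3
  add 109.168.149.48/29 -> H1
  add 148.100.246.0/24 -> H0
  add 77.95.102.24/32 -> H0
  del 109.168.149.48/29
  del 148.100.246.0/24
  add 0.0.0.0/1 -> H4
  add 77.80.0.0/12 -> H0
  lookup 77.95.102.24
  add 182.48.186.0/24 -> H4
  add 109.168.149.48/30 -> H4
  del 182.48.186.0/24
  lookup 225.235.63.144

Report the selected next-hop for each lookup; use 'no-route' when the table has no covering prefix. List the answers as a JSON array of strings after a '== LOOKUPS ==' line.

Process each operation:
  add 182.48.186.68/32 -> H1 at depth 32
  - 182.48.186.68/32 clear@32
  add 128.0.0.0/1 -> H3 at depth 1
  add 109.168.149.48/29 -> H1 at depth 29
  add 148.100.246.0/24 -> H0 at depth 24
  add 77.95.102.24/32 -> H0 at depth 32
  - 109.168.149.48/29 clear@29
  - 148.100.246.0/24 clear@24
  add 0.0.0.0/1 -> H4 at depth 1
  add 77.80.0.0/12 -> H0 at depth 12
  ? 77.95.102.24  path d0:-→d1:H4→d2:-→d3:-→d4:-→d5:-→d6:-→d7:-→d8:-→d9:-→d10:-→d11:-→d12:H0→d13:-→d14:-→d15:-→d16:-→d17:-→d18:-→d19:-→d20:-→d21:-→d22:-→d23:-→d24:-→d25:-→d26:-→d27:-→d28:-→d29:-→d30:-→d31:-→d32:H0  best=H0
  add 182.48.186.0/24 -> H4 at depth 24
  add 109.168.149.48/30 -> H4 at depth 30
  - 182.48.186.0/24 clear@24
  ? 225.235.63.144  path d0:-→d1:H3  best=H3

== LOOKUPS ==
["H0","H3"]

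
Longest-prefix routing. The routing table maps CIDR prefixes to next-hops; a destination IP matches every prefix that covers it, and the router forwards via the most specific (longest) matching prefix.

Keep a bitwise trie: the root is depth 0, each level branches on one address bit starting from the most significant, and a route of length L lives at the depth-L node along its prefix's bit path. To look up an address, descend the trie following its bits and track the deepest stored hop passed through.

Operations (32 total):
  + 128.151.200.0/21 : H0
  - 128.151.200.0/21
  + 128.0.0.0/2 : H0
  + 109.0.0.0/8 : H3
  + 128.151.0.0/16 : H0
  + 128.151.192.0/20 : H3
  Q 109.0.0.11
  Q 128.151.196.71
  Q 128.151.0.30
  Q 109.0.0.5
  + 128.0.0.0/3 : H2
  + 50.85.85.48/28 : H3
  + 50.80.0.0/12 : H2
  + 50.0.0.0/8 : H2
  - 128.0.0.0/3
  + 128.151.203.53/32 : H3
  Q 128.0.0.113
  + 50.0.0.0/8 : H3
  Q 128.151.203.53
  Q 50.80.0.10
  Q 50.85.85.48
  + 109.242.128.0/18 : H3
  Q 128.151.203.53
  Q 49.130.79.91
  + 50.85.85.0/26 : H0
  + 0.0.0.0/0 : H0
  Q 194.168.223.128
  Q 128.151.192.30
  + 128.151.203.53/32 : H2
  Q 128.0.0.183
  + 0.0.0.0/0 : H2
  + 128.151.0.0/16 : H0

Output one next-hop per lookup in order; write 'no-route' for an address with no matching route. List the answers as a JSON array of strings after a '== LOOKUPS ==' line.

Trace:
  + 128.151.200.0/21 (H0) depth=21
  - 128.151.200.0/21 clear@21
  + 128.0.0.0/2 (H0) depth=2
  + 109.0.0.0/8 (H3) depth=8
  + 128.151.0.0/16 (H0) depth=16
  + 128.151.192.0/20 (H3) depth=20
  Q 109.0.0.11: descend 01101101 ; hops seen [H3] ; pick H3
  Q 128.151.196.71: descend 10000000100101111100 ; hops seen [H0,H0,H3] ; pick H3
  Q 128.151.0.30: descend 1000000010010111 ; hops seen [H0,H0] ; pick H0
  Q 109.0.0.5: descend 01101101 ; hops seen [H3] ; pick H3
  + 128.0.0.0/3 (H2) depth=3
  + 50.85.85.48/28 (H3) depth=28
  + 50.80.0.0/12 (H2) depth=12
  + 50.0.0.0/8 (H2) depth=8
  - 128.0.0.0/3 clear@3
  + 128.151.203.53/32 (H3) depth=32
  Q 128.0.0.113: descend 10000000 ; hops seen [H0] ; pick H0
  + 50.0.0.0/8 (H3) depth=8
  Q 128.151.203.53: descend 10000000100101111100101100110101 ; hops seen [H0,H0,H3,H3] ; pick H3
  Q 50.80.0.10: descend 0011001001010 ; hops seen [H3,H2] ; pick H2
  Q 50.85.85.48: descend 0011001001010101010101010011 ; hops seen [H3,H2,H3] ; pick H3
  + 109.242.128.0/18 (H3) depth=18
  Q 128.151.203.53: descend 10000000100101111100101100110101 ; hops seen [H0,H0,H3,H3] ; pick H3
  Q 49.130.79.91: descend 001100 ; hops seen [∅] ; pick no-route
  + 50.85.85.0/26 (H0) depth=26
  + 0.0.0.0/0 (H0) depth=0
  Q 194.168.223.128: descend 1 ; hops seen [H0] ; pick H0
  Q 128.151.192.30: descend 10000000100101111100 ; hops seen [H0,H0,H0,H3] ; pick H3
  + 128.151.203.53/32 (H2) depth=32
  Q 128.0.0.183: descend 10000000 ; hops seen [H0,H0] ; pick H0
  + 0.0.0.0/0 (H2) depth=0
  + 128.151.0.0/16 (H0) depth=16

== LOOKUPS ==
["H3","H3","H0","H3","H0","H3","H2","H3","H3","no-route","H0","H3","H0"]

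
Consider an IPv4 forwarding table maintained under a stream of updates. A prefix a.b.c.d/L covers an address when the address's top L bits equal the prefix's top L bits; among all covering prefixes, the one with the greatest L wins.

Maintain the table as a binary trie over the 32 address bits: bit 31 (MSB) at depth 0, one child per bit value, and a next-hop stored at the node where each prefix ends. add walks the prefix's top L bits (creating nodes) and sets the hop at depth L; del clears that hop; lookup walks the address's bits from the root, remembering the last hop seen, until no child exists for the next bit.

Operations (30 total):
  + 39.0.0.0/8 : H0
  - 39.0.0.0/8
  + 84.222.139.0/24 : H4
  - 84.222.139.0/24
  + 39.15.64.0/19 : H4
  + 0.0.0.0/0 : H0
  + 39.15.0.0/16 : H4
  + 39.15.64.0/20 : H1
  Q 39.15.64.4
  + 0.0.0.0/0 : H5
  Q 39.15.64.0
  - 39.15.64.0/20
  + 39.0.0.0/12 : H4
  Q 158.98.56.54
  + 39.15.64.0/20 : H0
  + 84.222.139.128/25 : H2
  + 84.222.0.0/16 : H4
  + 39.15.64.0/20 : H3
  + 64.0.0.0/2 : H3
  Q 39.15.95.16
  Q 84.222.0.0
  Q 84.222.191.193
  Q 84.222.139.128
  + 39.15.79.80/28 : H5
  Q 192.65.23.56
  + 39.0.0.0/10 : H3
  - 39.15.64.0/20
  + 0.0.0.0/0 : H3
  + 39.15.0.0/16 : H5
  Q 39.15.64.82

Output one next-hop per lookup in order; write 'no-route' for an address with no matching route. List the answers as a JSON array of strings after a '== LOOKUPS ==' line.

Apply in order:
  + 39.0.0.0/8 (H0) depth=8
  del 39.0.0.0/8 (clear depth 8)
  + 84.222.139.0/24 (H4) depth=24
  del 84.222.139.0/24 (clear depth 24)
  + 39.15.64.0/19 (H4) depth=19
  + 0.0.0.0/0 (H0) depth=0
  + 39.15.0.0/16 (H4) depth=16
  + 39.15.64.0/20 (H1) depth=20
  ? 39.15.64.4  path d0:H0→d1:-→d2:-→d3:-→d4:-→d5:-→d6:-→d7:-→d8:-→d9:-→d10:-→d11:-→d12:-→d13:-→d14:-→d15:-→d16:H4→d17:-→d18:-→d19:H4→d20:H1  best=H1
  + 0.0.0.0/0 (H5) depth=0
  ? 39.15.64.0  path d0:H5→d1:-→d2:-→d3:-→d4:-→d5:-→d6:-→d7:-→d8:-→d9:-→d10:-→d11:-→d12:-→d13:-→d14:-→d15:-→d16:H4→d17:-→d18:-→d19:H4→d20:H1  best=H1
  del 39.15.64.0/20 (clear depth 20)
  + 39.0.0.0/12 (H4) depth=12
  ? 158.98.56.54  path d0:H5  best=H5
  + 39.15.64.0/20 (H0) depth=20
  + 84.222.139.128/25 (H2) depth=25
  + 84.222.0.0/16 (H4) depth=16
  + 39.15.64.0/20 (H3) depth=20
  + 64.0.0.0/2 (H3) depth=2
  ? 39.15.95.16  path d0:H5→d1:-→d2:-→d3:-→d4:-→d5:-→d6:-→d7:-→d8:-→d9:-→d10:-→d11:-→d12:H4→d13:-→d14:-→d15:-→d16:H4→d17:-→d18:-→d19:H4  best=H4
  ? 84.222.0.0  path d0:H5→d1:-→d2:H3→d3:-→d4:-→d5:-→d6:-→d7:-→d8:-→d9:-→d10:-→d11:-→d12:-→d13:-→d14:-→d15:-→d16:H4  best=H4
  ? 84.222.191.193  path d0:H5→d1:-→d2:H3→d3:-→d4:-→d5:-→d6:-→d7:-→d8:-→d9:-→d10:-→d11:-→d12:-→d13:-→d14:-→d15:-→d16:H4→d17:-→d18:-  best=H4
  ? 84.222.139.128  path d0:H5→d1:-→d2:H3→d3:-→d4:-→d5:-→d6:-→d7:-→d8:-→d9:-→d10:-→d11:-→d12:-→d13:-→d14:-→d15:-→d16:H4→d17:-→d18:-→d19:-→d20:-→d21:-→d22:-→d23:-→d24:-→d25:H2  best=H2
  + 39.15.79.80/28 (H5) depth=28
  ? 192.65.23.56  path d0:H5  best=H5
  + 39.0.0.0/10 (H3) depth=10
  del 39.15.64.0/20 (clear depth 20)
  + 0.0.0.0/0 (H3) depth=0
  + 39.15.0.0/16 (H5) depth=16
  ? 39.15.64.82  path d0:H3→d1:-→d2:-→d3:-→d4:-→d5:-→d6:-→d7:-→d8:-→d9:-→d10:H3→d11:-→d12:H4→d13:-→d14:-→d15:-→d16:H5→d17:-→d18:-→d19:H4→d20:-  best=H4

== LOOKUPS ==
["H1","H1","H5","H4","H4","H4","H2","H5","H4"]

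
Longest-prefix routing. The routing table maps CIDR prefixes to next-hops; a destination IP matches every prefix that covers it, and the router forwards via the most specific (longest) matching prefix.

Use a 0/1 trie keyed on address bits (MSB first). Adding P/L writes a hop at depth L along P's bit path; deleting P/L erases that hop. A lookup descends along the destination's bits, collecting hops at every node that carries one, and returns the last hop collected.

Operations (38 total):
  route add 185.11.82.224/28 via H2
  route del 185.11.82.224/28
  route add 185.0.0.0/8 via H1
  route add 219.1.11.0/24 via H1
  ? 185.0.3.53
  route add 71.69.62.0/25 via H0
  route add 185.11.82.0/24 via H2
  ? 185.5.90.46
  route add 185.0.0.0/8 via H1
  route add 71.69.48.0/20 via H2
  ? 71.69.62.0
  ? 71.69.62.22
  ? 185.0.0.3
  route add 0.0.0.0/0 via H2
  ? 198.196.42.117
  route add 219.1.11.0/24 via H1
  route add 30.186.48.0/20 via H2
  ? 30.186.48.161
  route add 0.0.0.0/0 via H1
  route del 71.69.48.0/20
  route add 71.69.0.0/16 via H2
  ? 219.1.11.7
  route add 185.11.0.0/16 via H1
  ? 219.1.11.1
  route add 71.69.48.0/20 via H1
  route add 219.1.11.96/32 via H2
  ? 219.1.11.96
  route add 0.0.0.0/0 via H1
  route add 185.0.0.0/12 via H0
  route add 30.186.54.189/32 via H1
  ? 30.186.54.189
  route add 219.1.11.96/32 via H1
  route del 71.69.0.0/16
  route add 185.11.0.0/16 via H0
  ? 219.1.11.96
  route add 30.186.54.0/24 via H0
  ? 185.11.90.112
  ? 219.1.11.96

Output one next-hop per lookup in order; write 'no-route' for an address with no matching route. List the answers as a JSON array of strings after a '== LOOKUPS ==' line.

Process each operation:
  + 185.11.82.224/28 (H2) depth=28
  del 185.11.82.224/28 (clear depth 28)
  + 185.0.0.0/8 (H1) depth=8
  + 219.1.11.0/24 (H1) depth=24
  lookup 185.0.3.53: bits 101110010000 walk d0:-→d1:-→d2:-→d3:-→d4:-→d5:-→d6:-→d7:-→d8:H1→d9:-→d10:-→d11:-→d12:- -> H1
  + 71.69.62.0/25 (H0) depth=25
  + 185.11.82.0/24 (H2) depth=24
  lookup 185.5.90.46: bits 101110010000 walk d0:-→d1:-→d2:-→d3:-→d4:-→d5:-→d6:-→d7:-→d8:H1→d9:-→d10:-→d11:-→d12:- -> H1
  + 185.0.0.0/8 (H1) depth=8
  + 71.69.48.0/20 (H2) depth=20
  lookup 71.69.62.0: bits 0100011101000101001111100 walk d0:-→d1:-→d2:-→d3:-→d4:-→d5:-→d6:-→d7:-→d8:-→d9:-→d10:-→d11:-→d12:-→d13:-→d14:-→d15:-→d16:-→d17:-→d18:-→d19:-→d20:H2→d21:-→d22:-→d23:-→d24:-→d25:H0 -> H0
  lookup 71.69.62.22: bits 0100011101000101001111100 walk d0:-→d1:-→d2:-→d3:-→d4:-→d5:-→d6:-→d7:-→d8:-→d9:-→d10:-→d11:-→d12:-→d13:-→d14:-→d15:-→d16:-→d17:-→d18:-→d19:-→d20:H2→d21:-→d22:-→d23:-→d24:-→d25:H0 -> H0
  lookup 185.0.0.3: bits 101110010000 walk d0:-→d1:-→d2:-→d3:-→d4:-→d5:-→d6:-→d7:-→d8:H1→d9:-→d10:-→d11:-→d12:- -> H1
  + 0.0.0.0/0 (H2) depth=0
  lookup 198.196.42.117: bits 110 walk d0:H2→d1:-→d2:-→d3:- -> H2
  + 219.1.11.0/24 (H1) depth=24
  + 30.186.48.0/20 (H2) depth=20
  lookup 30.186.48.161: bits 00011110101110100011 walk d0:H2→d1:-→d2:-→d3:-→d4:-→d5:-→d6:-→d7:-→d8:-→d9:-→d10:-→d11:-→d12:-→d13:-→d14:-→d15:-→d16:-→d17:-→d18:-→d19:-→d20:H2 -> H2
  + 0.0.0.0/0 (H1) depth=0
  del 71.69.48.0/20 (clear depth 20)
  + 71.69.0.0/16 (H2) depth=16
  lookup 219.1.11.7: bits 110110110000000100001011 walk d0:H1→d1:-→d2:-→d3:-→d4:-→d5:-→d6:-→d7:-→d8:-→d9:-→d10:-→d11:-→d12:-→d13:-→d14:-→d15:-→d16:-→d17:-→d18:-→d19:-→d20:-→d21:-→d22:-→d23:-→d24:H1 -> H1
  + 185.11.0.0/16 (H1) depth=16
  lookup 219.1.11.1: bits 110110110000000100001011 walk d0:H1→d1:-→d2:-→d3:-→d4:-→d5:-→d6:-→d7:-→d8:-→d9:-→d10:-→d11:-→d12:-→d13:-→d14:-→d15:-→d16:-→d17:-→d18:-→d19:-→d20:-→d21:-→d22:-→d23:-→d24:H1 -> H1
  + 71.69.48.0/20 (H1) depth=20
  + 219.1.11.96/32 (H2) depth=32
  lookup 219.1.11.96: bits 11011011000000010000101101100000 walk d0:H1→d1:-→d2:-→d3:-→d4:-→d5:-→d6:-→d7:-→d8:-→d9:-→d10:-→d11:-→d12:-→d13:-→d14:-→d15:-→d16:-→d17:-→d18:-→d19:-→d20:-→d21:-→d22:-→d23:-→d24:H1→d25:-→d26:-→d27:-→d28:-→d29:-→d30:-→d31:-→d32:H2 -> H2
  + 0.0.0.0/0 (H1) depth=0
  + 185.0.0.0/12 (H0) depth=12
  + 30.186.54.189/32 (H1) depth=32
  lookup 30.186.54.189: bits 00011110101110100011011010111101 walk d0:H1→d1:-→d2:-→d3:-→d4:-→d5:-→d6:-→d7:-→d8:-→d9:-→d10:-→d11:-→d12:-→d13:-→d14:-→d15:-→d16:-→d17:-→d18:-→d19:-→d20:H2→d21:-→d22:-→d23:-→d24:-→d25:-→d26:-→d27:-→d28:-→d29:-→d30:-→d31:-→d32:H1 -> H1
  + 219.1.11.96/32 (H1) depth=32
  del 71.69.0.0/16 (clear depth 16)
  + 185.11.0.0/16 (H0) depth=16
  lookup 219.1.11.96: bits 11011011000000010000101101100000 walk d0:H1→d1:-→d2:-→d3:-→d4:-→d5:-→d6:-→d7:-→d8:-→d9:-→d10:-→d11:-→d12:-→d13:-→d14:-→d15:-→d16:-→d17:-→d18:-→d19:-→d20:-→d21:-→d22:-→d23:-→d24:H1→d25:-→d26:-→d27:-→d28:-→d29:-→d30:-→d31:-→d32:H1 -> H1
  + 30.186.54.0/24 (H0) depth=24
  lookup 185.11.90.112: bits 10111001000010110101 walk d0:H1→d1:-→d2:-→d3:-→d4:-→d5:-→d6:-→d7:-→d8:H1→d9:-→d10:-→d11:-→d12:H0→d13:-→d14:-→d15:-→d16:H0→d17:-→d18:-→d19:-→d20:- -> H0
  lookup 219.1.11.96: bits 11011011000000010000101101100000 walk d0:H1→d1:-→d2:-→d3:-→d4:-→d5:-→d6:-→d7:-→d8:-→d9:-→d10:-→d11:-→d12:-→d13:-→d14:-→d15:-→d16:-→d17:-→d18:-→d19:-→d20:-→d21:-→d22:-→d23:-→d24:H1→d25:-→d26:-→d27:-→d28:-→d29:-→d30:-→d31:-→d32:H1 -> H1

== LOOKUPS ==
["H1","H1","H0","H0","H1","H2","H2","H1","H1","H2","H1","H1","H0","H1"]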